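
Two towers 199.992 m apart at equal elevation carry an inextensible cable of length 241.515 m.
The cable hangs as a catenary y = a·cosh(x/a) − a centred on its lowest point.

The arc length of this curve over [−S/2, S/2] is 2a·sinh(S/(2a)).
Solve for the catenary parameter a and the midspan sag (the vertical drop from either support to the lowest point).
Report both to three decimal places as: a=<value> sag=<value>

a=92.258 sag=59.709

seed: a₀ = √(S³/(24(L−S))) = √(199.992³/(24·41.523)) = 89.591942
iter 1: u=1.116127  f(a)=+2.664e+00  f'(a)=-1.048e+00  a ← 89.591942 − (+2.664e+00/-1.048e+00) = 92.135117
iter 2: u=1.085319  f(a)=+1.177e-01  f'(a)=-9.570e-01  a ← 92.135117 − (+1.177e-01/-9.570e-01) = 92.258067
iter 3: u=1.083873  f(a)=+2.529e-04  f'(a)=-9.529e-01  a ← 92.258067 − (+2.529e-04/-9.529e-01) = 92.258332
iter 4: u=1.083870  f(a)=+1.174e-09  f'(a)=-9.529e-01  a ← 92.258332 − (+1.174e-09/-9.529e-01) = 92.258332
iter 5: u=1.083870  f(a)=-2.842e-14  f'(a)=-9.529e-01  a ← 92.258332 − (-2.842e-14/-9.529e-01) = 92.258332
converged: |Δa| < 1e-12 after 5 iterations
sag = a·(cosh(S/(2a)) − 1) = 92.258332·(cosh(1.083870) − 1) = 59.708683
T_max/T_min = cosh(S/(2a)) = 1.647190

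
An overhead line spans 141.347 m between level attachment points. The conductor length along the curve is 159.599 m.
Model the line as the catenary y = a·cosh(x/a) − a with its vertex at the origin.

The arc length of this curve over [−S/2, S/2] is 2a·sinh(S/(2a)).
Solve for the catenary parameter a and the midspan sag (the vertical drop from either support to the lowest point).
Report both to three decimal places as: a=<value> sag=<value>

a=81.802 sag=32.476

seed: a₀ = √(S³/(24(L−S))) = √(141.347³/(24·18.252)) = 80.291402
iter 1: u=0.880213  f(a)=+7.202e-01  f'(a)=-4.909e-01  a ← 80.291402 − (+7.202e-01/-4.909e-01) = 81.758719
iter 2: u=0.864415  f(a)=+2.022e-02  f'(a)=-4.636e-01  a ← 81.758719 − (+2.022e-02/-4.636e-01) = 81.802325
iter 3: u=0.863955  f(a)=+1.695e-05  f'(a)=-4.629e-01  a ← 81.802325 − (+1.695e-05/-4.629e-01) = 81.802362
iter 4: u=0.863954  f(a)=+1.194e-11  f'(a)=-4.629e-01  a ← 81.802362 − (+1.194e-11/-4.629e-01) = 81.802362
converged: |Δa| < 1e-12 after 4 iterations
sag = a·(cosh(S/(2a)) − 1) = 81.802362·(cosh(0.863954) − 1) = 32.476186
T_max/T_min = cosh(S/(2a)) = 1.397008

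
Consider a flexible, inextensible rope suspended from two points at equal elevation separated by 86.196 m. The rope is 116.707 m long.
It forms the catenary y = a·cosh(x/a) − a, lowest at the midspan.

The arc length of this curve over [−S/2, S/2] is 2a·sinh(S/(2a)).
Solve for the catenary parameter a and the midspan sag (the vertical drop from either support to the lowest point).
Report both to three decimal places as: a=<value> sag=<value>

seed: a₀ = √(S³/(24(L−S))) = √(86.196³/(24·30.511)) = 29.573098
iter 1: u=1.457338  f(a)=+3.409e+00  f'(a)=-2.536e+00  a ← 29.573098 − (+3.409e+00/-2.536e+00) = 30.917124
iter 2: u=1.393985  f(a)=+2.462e-01  f'(a)=-2.182e+00  a ← 30.917124 − (+2.462e-01/-2.182e+00) = 31.029935
iter 3: u=1.388917  f(a)=+1.505e-03  f'(a)=-2.155e+00  a ← 31.029935 − (+1.505e-03/-2.155e+00) = 31.030633
iter 4: u=1.388886  f(a)=+5.696e-08  f'(a)=-2.155e+00  a ← 31.030633 − (+5.696e-08/-2.155e+00) = 31.030633
iter 5: u=1.388886  f(a)=+0.000e+00  f'(a)=-2.155e+00  a ← 31.030633 − (+0.000e+00/-2.155e+00) = 31.030633
converged: |Δa| < 1e-12 after 5 iterations
sag = a·(cosh(S/(2a)) − 1) = 31.030633·(cosh(1.388886) − 1) = 35.060449
T_max/T_min = cosh(S/(2a)) = 2.129866

a=31.031 sag=35.060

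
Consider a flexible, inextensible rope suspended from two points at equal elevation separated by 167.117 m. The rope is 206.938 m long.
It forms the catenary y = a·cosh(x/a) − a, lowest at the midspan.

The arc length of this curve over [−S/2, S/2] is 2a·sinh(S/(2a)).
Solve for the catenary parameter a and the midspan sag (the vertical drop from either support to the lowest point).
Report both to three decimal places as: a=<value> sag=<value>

seed: a₀ = √(S³/(24(L−S))) = √(167.117³/(24·39.821)) = 69.882631
iter 1: u=1.195698  f(a)=+2.945e+00  f'(a)=-1.311e+00  a ← 69.882631 − (+2.945e+00/-1.311e+00) = 72.129114
iter 2: u=1.158457  f(a)=+1.480e-01  f'(a)=-1.182e+00  a ← 72.129114 − (+1.480e-01/-1.182e+00) = 72.254280
iter 3: u=1.156451  f(a)=+4.174e-04  f'(a)=-1.176e+00  a ← 72.254280 − (+4.174e-04/-1.176e+00) = 72.254635
iter 4: u=1.156445  f(a)=+3.340e-09  f'(a)=-1.176e+00  a ← 72.254635 − (+3.340e-09/-1.176e+00) = 72.254635
iter 5: u=1.156445  f(a)=+2.842e-14  f'(a)=-1.176e+00  a ← 72.254635 − (+2.842e-14/-1.176e+00) = 72.254635
converged: |Δa| < 1e-12 after 5 iterations
sag = a·(cosh(S/(2a)) − 1) = 72.254635·(cosh(1.156445) − 1) = 53.945865
T_max/T_min = cosh(S/(2a)) = 1.746608

a=72.255 sag=53.946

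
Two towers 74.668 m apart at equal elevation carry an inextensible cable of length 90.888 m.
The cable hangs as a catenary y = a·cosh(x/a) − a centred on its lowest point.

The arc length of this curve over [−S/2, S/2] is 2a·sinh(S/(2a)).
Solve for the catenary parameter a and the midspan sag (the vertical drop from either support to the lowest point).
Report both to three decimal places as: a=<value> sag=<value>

a=33.718 sag=22.869

seed: a₀ = √(S³/(24(L−S))) = √(74.668³/(24·16.220)) = 32.701730
iter 1: u=1.141652  f(a)=+1.090e+00  f'(a)=-1.127e+00  a ← 32.701730 − (+1.090e+00/-1.127e+00) = 33.668895
iter 2: u=1.108857  f(a)=+5.025e-02  f'(a)=-1.026e+00  a ← 33.668895 − (+5.025e-02/-1.026e+00) = 33.717881
iter 3: u=1.107246  f(a)=+1.181e-04  f'(a)=-1.021e+00  a ← 33.717881 − (+1.181e-04/-1.021e+00) = 33.717997
iter 4: u=1.107243  f(a)=+6.557e-10  f'(a)=-1.021e+00  a ← 33.717997 − (+6.557e-10/-1.021e+00) = 33.717997
iter 5: u=1.107243  f(a)=+1.421e-14  f'(a)=-1.021e+00  a ← 33.717997 − (+1.421e-14/-1.021e+00) = 33.717997
converged: |Δa| < 1e-12 after 5 iterations
sag = a·(cosh(S/(2a)) − 1) = 33.717997·(cosh(1.107243) − 1) = 22.868755
T_max/T_min = cosh(S/(2a)) = 1.678236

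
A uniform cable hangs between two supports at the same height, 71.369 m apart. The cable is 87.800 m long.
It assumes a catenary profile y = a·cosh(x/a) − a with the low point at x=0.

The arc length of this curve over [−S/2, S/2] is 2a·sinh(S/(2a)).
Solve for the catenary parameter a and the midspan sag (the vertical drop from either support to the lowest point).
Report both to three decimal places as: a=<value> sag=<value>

seed: a₀ = √(S³/(24(L−S))) = √(71.369³/(24·16.431)) = 30.361750
iter 1: u=1.175311  f(a)=+1.173e+00  f'(a)=-1.239e+00  a ← 30.361750 − (+1.173e+00/-1.239e+00) = 31.308076
iter 2: u=1.139786  f(a)=+5.707e-02  f'(a)=-1.121e+00  a ← 31.308076 − (+5.707e-02/-1.121e+00) = 31.358965
iter 3: u=1.137936  f(a)=+1.504e-04  f'(a)=-1.116e+00  a ← 31.358965 − (+1.504e-04/-1.116e+00) = 31.359099
iter 4: u=1.137931  f(a)=+1.051e-09  f'(a)=-1.116e+00  a ← 31.359099 − (+1.051e-09/-1.116e+00) = 31.359099
iter 5: u=1.137931  f(a)=+1.421e-14  f'(a)=-1.116e+00  a ← 31.359099 − (+1.421e-14/-1.116e+00) = 31.359099
converged: |Δa| < 1e-12 after 5 iterations
sag = a·(cosh(S/(2a)) − 1) = 31.359099·(cosh(1.137931) − 1) = 22.590906
T_max/T_min = cosh(S/(2a)) = 1.720394

a=31.359 sag=22.591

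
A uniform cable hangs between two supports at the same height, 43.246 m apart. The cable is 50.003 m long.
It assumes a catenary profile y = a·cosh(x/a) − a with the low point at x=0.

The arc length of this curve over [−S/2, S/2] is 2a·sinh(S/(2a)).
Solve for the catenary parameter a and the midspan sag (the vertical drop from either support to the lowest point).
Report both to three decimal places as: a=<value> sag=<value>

seed: a₀ = √(S³/(24(L−S))) = √(43.246³/(24·6.757)) = 22.332448
iter 1: u=0.968232  f(a)=+3.239e-01  f'(a)=-6.638e-01  a ← 22.332448 − (+3.239e-01/-6.638e-01) = 22.820385
iter 2: u=0.947530  f(a)=+1.092e-02  f'(a)=-6.197e-01  a ← 22.820385 − (+1.092e-02/-6.197e-01) = 22.838005
iter 3: u=0.946799  f(a)=+1.337e-05  f'(a)=-6.182e-01  a ← 22.838005 − (+1.337e-05/-6.182e-01) = 22.838027
iter 4: u=0.946798  f(a)=+2.009e-11  f'(a)=-6.182e-01  a ← 22.838027 − (+2.009e-11/-6.182e-01) = 22.838027
iter 5: u=0.946798  f(a)=+7.105e-15  f'(a)=-6.182e-01  a ← 22.838027 − (+7.105e-15/-6.182e-01) = 22.838027
converged: |Δa| < 1e-12 after 5 iterations
sag = a·(cosh(S/(2a)) − 1) = 22.838027·(cosh(0.946798) − 1) = 11.024201
T_max/T_min = cosh(S/(2a)) = 1.482713

a=22.838 sag=11.024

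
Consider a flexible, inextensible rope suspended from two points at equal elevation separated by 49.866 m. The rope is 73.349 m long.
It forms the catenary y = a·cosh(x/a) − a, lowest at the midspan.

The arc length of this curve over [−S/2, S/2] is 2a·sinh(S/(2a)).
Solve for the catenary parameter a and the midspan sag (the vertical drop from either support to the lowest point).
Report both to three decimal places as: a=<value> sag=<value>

a=15.784 sag=24.143

seed: a₀ = √(S³/(24(L−S))) = √(49.866³/(24·23.483)) = 14.832843
iter 1: u=1.680932  f(a)=+3.550e+00  f'(a)=-4.156e+00  a ← 14.832843 − (+3.550e+00/-4.156e+00) = 15.686939
iter 2: u=1.589411  f(a)=+3.297e-01  f'(a)=-3.417e+00  a ← 15.686939 − (+3.297e-01/-3.417e+00) = 15.783426
iter 3: u=1.579695  f(a)=+3.487e-03  f'(a)=-3.345e+00  a ← 15.783426 − (+3.487e-03/-3.345e+00) = 15.784469
iter 4: u=1.579591  f(a)=+3.992e-07  f'(a)=-3.344e+00  a ← 15.784469 − (+3.992e-07/-3.344e+00) = 15.784469
iter 5: u=1.579591  f(a)=+1.421e-14  f'(a)=-3.344e+00  a ← 15.784469 − (+1.421e-14/-3.344e+00) = 15.784469
converged: |Δa| < 1e-12 after 5 iterations
sag = a·(cosh(S/(2a)) − 1) = 15.784469·(cosh(1.579591) − 1) = 24.142570
T_max/T_min = cosh(S/(2a)) = 2.529514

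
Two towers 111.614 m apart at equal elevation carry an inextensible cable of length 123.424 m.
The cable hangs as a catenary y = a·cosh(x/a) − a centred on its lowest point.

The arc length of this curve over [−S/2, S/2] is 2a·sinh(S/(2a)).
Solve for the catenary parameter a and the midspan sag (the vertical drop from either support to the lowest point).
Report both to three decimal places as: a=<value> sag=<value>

a=71.126 sag=23.040

seed: a₀ = √(S³/(24(L−S))) = √(111.614³/(24·11.810)) = 70.040210
iter 1: u=0.796785  f(a)=+3.806e-01  f'(a)=-3.591e-01  a ← 70.040210 − (+3.806e-01/-3.591e-01) = 71.099992
iter 2: u=0.784909  f(a)=+8.811e-03  f'(a)=-3.427e-01  a ← 71.099992 − (+8.811e-03/-3.427e-01) = 71.125703
iter 3: u=0.784625  f(a)=+4.969e-06  f'(a)=-3.423e-01  a ← 71.125703 − (+4.969e-06/-3.423e-01) = 71.125717
iter 4: u=0.784625  f(a)=+1.592e-12  f'(a)=-3.423e-01  a ← 71.125717 − (+1.592e-12/-3.423e-01) = 71.125717
converged: |Δa| < 1e-12 after 4 iterations
sag = a·(cosh(S/(2a)) − 1) = 71.125717·(cosh(0.784625) − 1) = 23.040299
T_max/T_min = cosh(S/(2a)) = 1.323938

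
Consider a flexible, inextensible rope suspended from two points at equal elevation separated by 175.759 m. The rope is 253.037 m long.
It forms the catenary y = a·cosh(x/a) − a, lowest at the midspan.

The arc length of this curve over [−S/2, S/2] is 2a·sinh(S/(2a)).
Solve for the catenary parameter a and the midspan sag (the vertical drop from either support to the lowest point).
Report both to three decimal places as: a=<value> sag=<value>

a=57.365 sag=81.551

seed: a₀ = √(S³/(24(L−S))) = √(175.759³/(24·77.278)) = 54.105673
iter 1: u=1.624220  f(a)=+1.086e+01  f'(a)=-3.685e+00  a ← 54.105673 − (+1.086e+01/-3.685e+00) = 57.052330
iter 2: u=1.540331  f(a)=+9.501e-01  f'(a)=-3.066e+00  a ← 57.052330 − (+9.501e-01/-3.066e+00) = 57.362241
iter 3: u=1.532010  f(a)=+8.816e-03  f'(a)=-3.009e+00  a ← 57.362241 − (+8.816e-03/-3.009e+00) = 57.365170
iter 4: u=1.531931  f(a)=+7.746e-07  f'(a)=-3.008e+00  a ← 57.365170 − (+7.746e-07/-3.008e+00) = 57.365171
iter 5: u=1.531931  f(a)=+5.684e-14  f'(a)=-3.008e+00  a ← 57.365171 − (+5.684e-14/-3.008e+00) = 57.365171
converged: |Δa| < 1e-12 after 5 iterations
sag = a·(cosh(S/(2a)) − 1) = 57.365171·(cosh(1.531931) − 1) = 81.550968
T_max/T_min = cosh(S/(2a)) = 2.421611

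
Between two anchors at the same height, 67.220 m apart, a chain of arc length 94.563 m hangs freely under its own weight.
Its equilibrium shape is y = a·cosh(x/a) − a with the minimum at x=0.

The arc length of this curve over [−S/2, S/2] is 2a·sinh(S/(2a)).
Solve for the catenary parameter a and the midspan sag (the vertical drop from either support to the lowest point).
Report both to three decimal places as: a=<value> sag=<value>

a=22.720 sag=29.737

seed: a₀ = √(S³/(24(L−S))) = √(67.220³/(24·27.343)) = 21.513896
iter 1: u=1.562246  f(a)=+3.537e+00  f'(a)=-3.219e+00  a ← 21.513896 − (+3.537e+00/-3.219e+00) = 22.612826
iter 2: u=1.486325  f(a)=+2.891e-01  f'(a)=-2.712e+00  a ← 22.612826 − (+2.891e-01/-2.712e+00) = 22.719411
iter 3: u=1.479352  f(a)=+2.311e-03  f'(a)=-2.669e+00  a ← 22.719411 − (+2.311e-03/-2.669e+00) = 22.720277
iter 4: u=1.479295  f(a)=+1.503e-07  f'(a)=-2.669e+00  a ← 22.720277 − (+1.503e-07/-2.669e+00) = 22.720277
iter 5: u=1.479295  f(a)=+0.000e+00  f'(a)=-2.669e+00  a ← 22.720277 − (+0.000e+00/-2.669e+00) = 22.720277
converged: |Δa| < 1e-12 after 5 iterations
sag = a·(cosh(S/(2a)) − 1) = 22.720277·(cosh(1.479295) − 1) = 29.736860
T_max/T_min = cosh(S/(2a)) = 2.308825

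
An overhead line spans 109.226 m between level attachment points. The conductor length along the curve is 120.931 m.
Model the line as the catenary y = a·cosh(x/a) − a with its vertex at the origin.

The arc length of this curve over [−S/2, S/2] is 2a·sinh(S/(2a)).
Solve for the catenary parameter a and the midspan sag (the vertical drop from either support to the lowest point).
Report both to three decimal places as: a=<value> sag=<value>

a=69.177 sag=22.701

seed: a₀ = √(S³/(24(L−S))) = √(109.226³/(24·11.705)) = 68.107935
iter 1: u=0.801860  f(a)=+3.821e-01  f'(a)=-3.663e-01  a ← 68.107935 − (+3.821e-01/-3.663e-01) = 69.151018
iter 2: u=0.789764  f(a)=+8.955e-03  f'(a)=-3.493e-01  a ← 69.151018 − (+8.955e-03/-3.493e-01) = 69.176653
iter 3: u=0.789472  f(a)=+5.180e-06  f'(a)=-3.489e-01  a ← 69.176653 − (+5.180e-06/-3.489e-01) = 69.176668
iter 4: u=0.789471  f(a)=+1.762e-12  f'(a)=-3.489e-01  a ← 69.176668 − (+1.762e-12/-3.489e-01) = 69.176668
converged: |Δa| < 1e-12 after 4 iterations
sag = a·(cosh(S/(2a)) − 1) = 69.176668·(cosh(0.789471) − 1) = 22.700903
T_max/T_min = cosh(S/(2a)) = 1.328158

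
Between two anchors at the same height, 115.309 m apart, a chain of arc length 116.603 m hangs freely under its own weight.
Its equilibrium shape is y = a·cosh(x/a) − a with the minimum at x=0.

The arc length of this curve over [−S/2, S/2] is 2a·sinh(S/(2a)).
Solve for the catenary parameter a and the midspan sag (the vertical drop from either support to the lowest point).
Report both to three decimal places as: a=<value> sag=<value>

seed: a₀ = √(S³/(24(L−S))) = √(115.309³/(24·1.294)) = 222.188742
iter 1: u=0.259484  f(a)=+4.363e-03  f'(a)=-1.173e-02  a ← 222.188742 − (+4.363e-03/-1.173e-02) = 222.560842
iter 2: u=0.259051  f(a)=+1.099e-05  f'(a)=-1.167e-02  a ← 222.560842 − (+1.099e-05/-1.167e-02) = 222.561783
iter 3: u=0.259049  f(a)=+7.000e-11  f'(a)=-1.167e-02  a ← 222.561783 − (+7.000e-11/-1.167e-02) = 222.561783
iter 4: u=0.259049  f(a)=+0.000e+00  f'(a)=-1.167e-02  a ← 222.561783 − (+0.000e+00/-1.167e-02) = 222.561783
converged: |Δa| < 1e-12 after 4 iterations
sag = a·(cosh(S/(2a)) − 1) = 222.561783·(cosh(0.259049) − 1) = 7.509537
T_max/T_min = cosh(S/(2a)) = 1.033741

a=222.562 sag=7.510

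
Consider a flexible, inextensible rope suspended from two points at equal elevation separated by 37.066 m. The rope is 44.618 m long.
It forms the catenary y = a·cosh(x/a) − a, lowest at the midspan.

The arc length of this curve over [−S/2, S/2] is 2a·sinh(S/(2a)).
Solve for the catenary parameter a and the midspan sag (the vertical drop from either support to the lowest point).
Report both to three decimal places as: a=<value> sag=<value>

seed: a₀ = √(S³/(24(L−S))) = √(37.066³/(24·7.552)) = 16.762044
iter 1: u=1.105653  f(a)=+4.753e-01  f'(a)=-1.016e+00  a ← 16.762044 − (+4.753e-01/-1.016e+00) = 17.229757
iter 2: u=1.075639  f(a)=+2.062e-02  f'(a)=-9.297e-01  a ← 17.229757 − (+2.062e-02/-9.297e-01) = 17.251934
iter 3: u=1.074256  f(a)=+4.270e-05  f'(a)=-9.259e-01  a ← 17.251934 − (+4.270e-05/-9.259e-01) = 17.251980
iter 4: u=1.074254  f(a)=+1.840e-10  f'(a)=-9.259e-01  a ← 17.251980 − (+1.840e-10/-9.259e-01) = 17.251980
iter 5: u=1.074254  f(a)=-7.105e-15  f'(a)=-9.259e-01  a ← 17.251980 − (-7.105e-15/-9.259e-01) = 17.251980
converged: |Δa| < 1e-12 after 5 iterations
sag = a·(cosh(S/(2a)) − 1) = 17.251980·(cosh(1.074254) − 1) = 10.949479
T_max/T_min = cosh(S/(2a)) = 1.634680

a=17.252 sag=10.949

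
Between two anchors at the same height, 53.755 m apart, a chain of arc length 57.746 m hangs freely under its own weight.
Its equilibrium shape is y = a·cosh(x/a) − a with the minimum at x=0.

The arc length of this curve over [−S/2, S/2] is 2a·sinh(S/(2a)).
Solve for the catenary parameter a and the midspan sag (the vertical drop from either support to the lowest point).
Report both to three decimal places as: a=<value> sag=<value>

a=40.711 sag=9.199

seed: a₀ = √(S³/(24(L−S))) = √(53.755³/(24·3.991)) = 40.270017
iter 1: u=0.667432  f(a)=+8.984e-02  f'(a)=-2.072e-01  a ← 40.270017 − (+8.984e-02/-2.072e-01) = 40.703649
iter 2: u=0.660322  f(a)=+1.472e-03  f'(a)=-2.004e-01  a ← 40.703649 − (+1.472e-03/-2.004e-01) = 40.710992
iter 3: u=0.660203  f(a)=+4.096e-07  f'(a)=-2.003e-01  a ← 40.710992 − (+4.096e-07/-2.003e-01) = 40.710994
iter 4: u=0.660203  f(a)=+2.842e-14  f'(a)=-2.003e-01  a ← 40.710994 − (+2.842e-14/-2.003e-01) = 40.710994
converged: |Δa| < 1e-12 after 4 iterations
sag = a·(cosh(S/(2a)) − 1) = 40.710994·(cosh(0.660203) − 1) = 9.199277
T_max/T_min = cosh(S/(2a)) = 1.225965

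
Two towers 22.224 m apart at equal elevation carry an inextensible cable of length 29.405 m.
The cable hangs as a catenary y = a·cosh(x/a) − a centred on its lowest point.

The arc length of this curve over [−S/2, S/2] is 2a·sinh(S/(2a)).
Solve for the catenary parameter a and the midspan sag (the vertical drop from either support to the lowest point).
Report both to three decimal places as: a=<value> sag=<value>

seed: a₀ = √(S³/(24(L−S))) = √(22.224³/(24·7.181)) = 7.980595
iter 1: u=1.392377  f(a)=+7.291e-01  f'(a)=-2.174e+00  a ← 7.980595 − (+7.291e-01/-2.174e+00) = 8.316040
iter 2: u=1.336213  f(a)=+4.849e-02  f'(a)=-1.893e+00  a ← 8.316040 − (+4.849e-02/-1.893e+00) = 8.341652
iter 3: u=1.332110  f(a)=+2.483e-04  f'(a)=-1.874e+00  a ← 8.341652 − (+2.483e-04/-1.874e+00) = 8.341785
iter 4: u=1.332089  f(a)=+6.581e-09  f'(a)=-1.874e+00  a ← 8.341785 − (+6.581e-09/-1.874e+00) = 8.341785
iter 5: u=1.332089  f(a)=-3.553e-15  f'(a)=-1.874e+00  a ← 8.341785 − (-3.553e-15/-1.874e+00) = 8.341785
converged: |Δa| < 1e-12 after 5 iterations
sag = a·(cosh(S/(2a)) − 1) = 8.341785·(cosh(1.332089) − 1) = 8.562324
T_max/T_min = cosh(S/(2a)) = 2.026438

a=8.342 sag=8.562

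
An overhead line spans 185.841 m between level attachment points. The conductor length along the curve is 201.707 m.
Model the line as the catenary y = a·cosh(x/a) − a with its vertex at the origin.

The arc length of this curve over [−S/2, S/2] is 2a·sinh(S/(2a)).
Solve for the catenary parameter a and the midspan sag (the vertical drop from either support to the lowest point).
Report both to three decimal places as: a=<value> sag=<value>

a=131.460 sag=34.230

seed: a₀ = √(S³/(24(L−S))) = √(185.841³/(24·15.866)) = 129.829372
iter 1: u=0.715712  f(a)=+4.114e-01  f'(a)=-2.572e-01  a ← 129.829372 − (+4.114e-01/-2.572e-01) = 131.428952
iter 2: u=0.707002  f(a)=+7.726e-03  f'(a)=-2.476e-01  a ← 131.428952 − (+7.726e-03/-2.476e-01) = 131.460157
iter 3: u=0.706834  f(a)=+2.841e-06  f'(a)=-2.474e-01  a ← 131.460157 − (+2.841e-06/-2.474e-01) = 131.460168
iter 4: u=0.706834  f(a)=+4.263e-13  f'(a)=-2.474e-01  a ← 131.460168 − (+4.263e-13/-2.474e-01) = 131.460168
converged: |Δa| < 1e-12 after 4 iterations
sag = a·(cosh(S/(2a)) − 1) = 131.460168·(cosh(0.706834) − 1) = 34.229917
T_max/T_min = cosh(S/(2a)) = 1.260382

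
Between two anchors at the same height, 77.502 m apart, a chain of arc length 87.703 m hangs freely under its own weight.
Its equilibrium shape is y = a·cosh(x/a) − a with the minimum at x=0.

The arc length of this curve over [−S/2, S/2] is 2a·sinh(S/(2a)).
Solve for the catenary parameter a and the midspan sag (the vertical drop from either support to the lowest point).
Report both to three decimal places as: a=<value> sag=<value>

a=44.442 sag=17.992

seed: a₀ = √(S³/(24(L−S))) = √(77.502³/(24·10.201)) = 43.605610
iter 1: u=0.888670  f(a)=+4.105e-01  f'(a)=-5.059e-01  a ← 43.605610 − (+4.105e-01/-5.059e-01) = 44.416987
iter 2: u=0.872436  f(a)=+1.174e-02  f'(a)=-4.773e-01  a ← 44.416987 − (+1.174e-02/-4.773e-01) = 44.441575
iter 3: u=0.871954  f(a)=+1.022e-05  f'(a)=-4.765e-01  a ← 44.441575 − (+1.022e-05/-4.765e-01) = 44.441597
iter 4: u=0.871953  f(a)=+7.759e-12  f'(a)=-4.765e-01  a ← 44.441597 − (+7.759e-12/-4.765e-01) = 44.441597
converged: |Δa| < 1e-12 after 4 iterations
sag = a·(cosh(S/(2a)) − 1) = 44.441597·(cosh(0.871953) − 1) = 17.992445
T_max/T_min = cosh(S/(2a)) = 1.404856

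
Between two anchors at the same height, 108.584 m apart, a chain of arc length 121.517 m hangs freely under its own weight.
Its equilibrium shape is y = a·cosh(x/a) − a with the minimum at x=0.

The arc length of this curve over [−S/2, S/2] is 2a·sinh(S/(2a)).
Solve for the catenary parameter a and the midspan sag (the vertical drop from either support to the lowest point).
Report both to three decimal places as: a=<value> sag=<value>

seed: a₀ = √(S³/(24(L−S))) = √(108.584³/(24·12.933)) = 64.223430
iter 1: u=0.845361  f(a)=+4.701e-01  f'(a)=-4.323e-01  a ← 64.223430 − (+4.701e-01/-4.323e-01) = 65.310837
iter 2: u=0.831286  f(a)=+1.220e-02  f'(a)=-4.101e-01  a ← 65.310837 − (+1.220e-02/-4.101e-01) = 65.340597
iter 3: u=0.830908  f(a)=+8.713e-06  f'(a)=-4.095e-01  a ← 65.340597 − (+8.713e-06/-4.095e-01) = 65.340618
iter 4: u=0.830907  f(a)=+4.448e-12  f'(a)=-4.095e-01  a ← 65.340618 − (+4.448e-12/-4.095e-01) = 65.340618
converged: |Δa| < 1e-12 after 4 iterations
sag = a·(cosh(S/(2a)) − 1) = 65.340618·(cosh(0.830907) − 1) = 23.883771
T_max/T_min = cosh(S/(2a)) = 1.365527

a=65.341 sag=23.884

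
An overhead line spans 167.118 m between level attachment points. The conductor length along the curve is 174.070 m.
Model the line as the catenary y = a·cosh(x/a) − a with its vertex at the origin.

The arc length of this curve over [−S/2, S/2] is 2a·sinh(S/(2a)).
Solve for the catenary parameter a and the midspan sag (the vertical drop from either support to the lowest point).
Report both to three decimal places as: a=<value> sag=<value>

a=168.287 sag=21.174

seed: a₀ = √(S³/(24(L−S))) = √(167.118³/(24·6.952)) = 167.253164
iter 1: u=0.499596  f(a)=+8.728e-02  f'(a)=-8.522e-02  a ← 167.253164 − (+8.728e-02/-8.522e-02) = 168.277241
iter 2: u=0.496556  f(a)=+8.081e-04  f'(a)=-8.365e-02  a ← 168.277241 − (+8.081e-04/-8.365e-02) = 168.286901
iter 3: u=0.496527  f(a)=+7.071e-08  f'(a)=-8.364e-02  a ← 168.286901 − (+7.071e-08/-8.364e-02) = 168.286902
iter 4: u=0.496527  f(a)=-5.684e-14  f'(a)=-8.364e-02  a ← 168.286902 − (-5.684e-14/-8.364e-02) = 168.286902
converged: |Δa| < 1e-12 after 4 iterations
sag = a·(cosh(S/(2a)) − 1) = 168.286902·(cosh(0.496527) − 1) = 21.174367
T_max/T_min = cosh(S/(2a)) = 1.125823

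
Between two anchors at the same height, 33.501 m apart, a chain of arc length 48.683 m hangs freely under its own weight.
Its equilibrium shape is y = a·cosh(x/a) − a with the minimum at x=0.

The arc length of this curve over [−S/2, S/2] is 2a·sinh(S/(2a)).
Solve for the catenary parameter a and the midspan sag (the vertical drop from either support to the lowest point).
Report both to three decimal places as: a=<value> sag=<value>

seed: a₀ = √(S³/(24(L−S))) = √(33.501³/(24·15.182)) = 10.158195
iter 1: u=1.648964  f(a)=+2.203e+00  f'(a)=-3.885e+00  a ← 10.158195 − (+2.203e+00/-3.885e+00) = 10.725224
iter 2: u=1.561785  f(a)=+1.979e-01  f'(a)=-3.216e+00  a ← 10.725224 − (+1.979e-01/-3.216e+00) = 10.786769
iter 3: u=1.552875  f(a)=+1.945e-03  f'(a)=-3.153e+00  a ← 10.786769 − (+1.945e-03/-3.153e+00) = 10.787386
iter 4: u=1.552786  f(a)=+1.921e-07  f'(a)=-3.152e+00  a ← 10.787386 − (+1.921e-07/-3.152e+00) = 10.787386
iter 5: u=1.552786  f(a)=+0.000e+00  f'(a)=-3.152e+00  a ← 10.787386 − (+0.000e+00/-3.152e+00) = 10.787386
converged: |Δa| < 1e-12 after 5 iterations
sag = a·(cosh(S/(2a)) − 1) = 10.787386·(cosh(1.552786) − 1) = 15.837345
T_max/T_min = cosh(S/(2a)) = 2.468136

a=10.787 sag=15.837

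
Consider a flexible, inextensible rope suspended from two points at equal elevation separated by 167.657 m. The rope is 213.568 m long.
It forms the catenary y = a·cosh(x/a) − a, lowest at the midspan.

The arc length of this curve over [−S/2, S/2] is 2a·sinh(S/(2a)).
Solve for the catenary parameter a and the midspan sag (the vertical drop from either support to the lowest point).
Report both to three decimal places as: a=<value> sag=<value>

a=67.931 sag=58.629

seed: a₀ = √(S³/(24(L−S))) = √(167.657³/(24·45.911)) = 65.398613
iter 1: u=1.281809  f(a)=+3.923e+00  f'(a)=-1.649e+00  a ← 65.398613 − (+3.923e+00/-1.649e+00) = 67.777868
iter 2: u=1.236812  f(a)=+2.242e-01  f'(a)=-1.465e+00  a ← 67.777868 − (+2.242e-01/-1.465e+00) = 67.930914
iter 3: u=1.234026  f(a)=+8.310e-04  f'(a)=-1.454e+00  a ← 67.930914 − (+8.310e-04/-1.454e+00) = 67.931485
iter 4: u=1.234015  f(a)=+1.151e-08  f'(a)=-1.454e+00  a ← 67.931485 − (+1.151e-08/-1.454e+00) = 67.931485
iter 5: u=1.234015  f(a)=+0.000e+00  f'(a)=-1.454e+00  a ← 67.931485 − (+0.000e+00/-1.454e+00) = 67.931485
converged: |Δa| < 1e-12 after 5 iterations
sag = a·(cosh(S/(2a)) − 1) = 67.931485·(cosh(1.234015) − 1) = 58.628814
T_max/T_min = cosh(S/(2a)) = 1.863058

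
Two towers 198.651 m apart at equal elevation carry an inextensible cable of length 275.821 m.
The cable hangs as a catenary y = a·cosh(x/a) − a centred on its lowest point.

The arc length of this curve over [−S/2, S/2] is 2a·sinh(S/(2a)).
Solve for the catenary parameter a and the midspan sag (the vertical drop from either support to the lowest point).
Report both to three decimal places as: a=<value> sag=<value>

a=68.555 sag=85.455

seed: a₀ = √(S³/(24(L−S))) = √(198.651³/(24·77.170)) = 65.058832
iter 1: u=1.526703  f(a)=+9.509e+00  f'(a)=-2.973e+00  a ← 65.058832 − (+9.509e+00/-2.973e+00) = 68.256959
iter 2: u=1.455170  f(a)=+7.461e-01  f'(a)=-2.523e+00  a ← 68.256959 − (+7.461e-01/-2.523e+00) = 68.552641
iter 3: u=1.448894  f(a)=+5.458e-03  f'(a)=-2.487e+00  a ← 68.552641 − (+5.458e-03/-2.487e+00) = 68.554836
iter 4: u=1.448847  f(a)=+2.968e-07  f'(a)=-2.486e+00  a ← 68.554836 − (+2.968e-07/-2.486e+00) = 68.554836
iter 5: u=1.448847  f(a)=-1.137e-13  f'(a)=-2.486e+00  a ← 68.554836 − (-1.137e-13/-2.486e+00) = 68.554836
converged: |Δa| < 1e-12 after 5 iterations
sag = a·(cosh(S/(2a)) − 1) = 68.554836·(cosh(1.448847) − 1) = 85.455136
T_max/T_min = cosh(S/(2a)) = 2.246522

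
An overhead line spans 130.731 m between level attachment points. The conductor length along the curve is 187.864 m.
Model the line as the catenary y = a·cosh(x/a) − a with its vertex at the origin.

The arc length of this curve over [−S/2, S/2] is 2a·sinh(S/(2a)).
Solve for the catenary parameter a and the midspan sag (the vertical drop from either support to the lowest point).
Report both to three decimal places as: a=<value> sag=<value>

seed: a₀ = √(S³/(24(L−S))) = √(130.731³/(24·57.133)) = 40.366281
iter 1: u=1.619309  f(a)=+7.976e+00  f'(a)=-3.646e+00  a ← 40.366281 − (+7.976e+00/-3.646e+00) = 42.553813
iter 2: u=1.536067  f(a)=+6.942e-01  f'(a)=-3.037e+00  a ← 42.553813 − (+6.942e-01/-3.037e+00) = 42.782437
iter 3: u=1.527858  f(a)=+6.368e-03  f'(a)=-2.981e+00  a ← 42.782437 − (+6.368e-03/-2.981e+00) = 42.784573
iter 4: u=1.527782  f(a)=+5.466e-07  f'(a)=-2.981e+00  a ← 42.784573 − (+5.466e-07/-2.981e+00) = 42.784574
iter 5: u=1.527782  f(a)=+2.842e-14  f'(a)=-2.981e+00  a ← 42.784574 − (+2.842e-14/-2.981e+00) = 42.784574
converged: |Δa| < 1e-12 after 5 iterations
sag = a·(cosh(S/(2a)) − 1) = 42.784574·(cosh(1.527782) − 1) = 60.432384
T_max/T_min = cosh(S/(2a)) = 2.412481

a=42.785 sag=60.432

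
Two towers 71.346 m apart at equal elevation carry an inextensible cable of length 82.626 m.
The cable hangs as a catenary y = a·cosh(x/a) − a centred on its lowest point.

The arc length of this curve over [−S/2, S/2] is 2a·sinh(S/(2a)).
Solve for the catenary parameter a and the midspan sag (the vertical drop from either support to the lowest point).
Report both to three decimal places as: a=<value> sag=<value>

a=37.465 sag=18.306

seed: a₀ = √(S³/(24(L−S))) = √(71.346³/(24·11.280)) = 36.626403
iter 1: u=0.973970  f(a)=+5.473e-01  f'(a)=-6.764e-01  a ← 36.626403 − (+5.473e-01/-6.764e-01) = 37.435495
iter 2: u=0.952919  f(a)=+1.866e-02  f'(a)=-6.310e-01  a ← 37.435495 − (+1.866e-02/-6.310e-01) = 37.465067
iter 3: u=0.952167  f(a)=+2.339e-05  f'(a)=-6.294e-01  a ← 37.465067 − (+2.339e-05/-6.294e-01) = 37.465104
iter 4: u=0.952166  f(a)=+3.685e-11  f'(a)=-6.294e-01  a ← 37.465104 − (+3.685e-11/-6.294e-01) = 37.465104
iter 5: u=0.952166  f(a)=-1.421e-14  f'(a)=-6.294e-01  a ← 37.465104 − (-1.421e-14/-6.294e-01) = 37.465104
converged: |Δa| < 1e-12 after 5 iterations
sag = a·(cosh(S/(2a)) − 1) = 37.465104·(cosh(0.952166) − 1) = 18.305838
T_max/T_min = cosh(S/(2a)) = 1.488610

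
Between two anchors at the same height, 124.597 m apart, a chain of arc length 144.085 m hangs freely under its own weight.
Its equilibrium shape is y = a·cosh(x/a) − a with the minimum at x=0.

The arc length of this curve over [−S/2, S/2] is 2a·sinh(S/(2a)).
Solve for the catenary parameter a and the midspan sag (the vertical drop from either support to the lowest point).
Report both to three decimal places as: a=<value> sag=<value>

a=65.766 sag=31.780

seed: a₀ = √(S³/(24(L−S))) = √(124.597³/(24·19.488)) = 64.309054
iter 1: u=0.968736  f(a)=+9.351e-01  f'(a)=-6.649e-01  a ← 64.309054 − (+9.351e-01/-6.649e-01) = 65.715491
iter 2: u=0.948003  f(a)=+3.156e-02  f'(a)=-6.207e-01  a ← 65.715491 − (+3.156e-02/-6.207e-01) = 65.766332
iter 3: u=0.947270  f(a)=+3.872e-05  f'(a)=-6.192e-01  a ← 65.766332 − (+3.872e-05/-6.192e-01) = 65.766395
iter 4: u=0.947270  f(a)=+5.841e-11  f'(a)=-6.192e-01  a ← 65.766395 − (+5.841e-11/-6.192e-01) = 65.766395
iter 5: u=0.947270  f(a)=+2.842e-14  f'(a)=-6.192e-01  a ← 65.766395 − (+2.842e-14/-6.192e-01) = 65.766395
converged: |Δa| < 1e-12 after 5 iterations
sag = a·(cosh(S/(2a)) − 1) = 65.766395·(cosh(0.947270) − 1) = 31.780212
T_max/T_min = cosh(S/(2a)) = 1.483229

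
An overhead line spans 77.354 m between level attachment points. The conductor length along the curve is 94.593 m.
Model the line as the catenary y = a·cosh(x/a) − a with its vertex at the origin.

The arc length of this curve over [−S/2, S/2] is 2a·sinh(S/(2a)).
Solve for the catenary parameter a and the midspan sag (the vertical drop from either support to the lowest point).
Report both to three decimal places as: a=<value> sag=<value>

seed: a₀ = √(S³/(24(L−S))) = √(77.354³/(24·17.239)) = 33.447411
iter 1: u=1.156353  f(a)=+1.190e+00  f'(a)=-1.175e+00  a ← 33.447411 − (+1.190e+00/-1.175e+00) = 34.459787
iter 2: u=1.122381  f(a)=+5.616e-02  f'(a)=-1.067e+00  a ← 34.459787 − (+5.616e-02/-1.067e+00) = 34.512432
iter 3: u=1.120669  f(a)=+1.388e-04  f'(a)=-1.062e+00  a ← 34.512432 − (+1.388e-04/-1.062e+00) = 34.512563
iter 4: u=1.120664  f(a)=+8.530e-10  f'(a)=-1.062e+00  a ← 34.512563 − (+8.530e-10/-1.062e+00) = 34.512563
iter 5: u=1.120664  f(a)=+1.421e-14  f'(a)=-1.062e+00  a ← 34.512563 − (+1.421e-14/-1.062e+00) = 34.512563
converged: |Δa| < 1e-12 after 5 iterations
sag = a·(cosh(S/(2a)) − 1) = 34.512563·(cosh(1.120664) − 1) = 24.037210
T_max/T_min = cosh(S/(2a)) = 1.696477

a=34.513 sag=24.037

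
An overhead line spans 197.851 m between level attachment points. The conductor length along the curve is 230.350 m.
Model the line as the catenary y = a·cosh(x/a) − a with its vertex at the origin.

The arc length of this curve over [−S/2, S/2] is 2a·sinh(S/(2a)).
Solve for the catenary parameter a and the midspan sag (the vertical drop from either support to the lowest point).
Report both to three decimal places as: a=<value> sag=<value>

seed: a₀ = √(S³/(24(L−S))) = √(197.851³/(24·32.499)) = 99.647580
iter 1: u=0.992754  f(a)=+1.640e+00  f'(a)=-7.189e-01  a ← 99.647580 − (+1.640e+00/-7.189e-01) = 101.928362
iter 2: u=0.970539  f(a)=+5.798e-02  f'(a)=-6.688e-01  a ← 101.928362 − (+5.798e-02/-6.688e-01) = 102.015051
iter 3: u=0.969715  f(a)=+7.840e-05  f'(a)=-6.670e-01  a ← 102.015051 − (+7.840e-05/-6.670e-01) = 102.015169
iter 4: u=0.969714  f(a)=+1.438e-10  f'(a)=-6.670e-01  a ← 102.015169 − (+1.438e-10/-6.670e-01) = 102.015169
iter 5: u=0.969714  f(a)=-2.842e-14  f'(a)=-6.670e-01  a ← 102.015169 − (-2.842e-14/-6.670e-01) = 102.015169
converged: |Δa| < 1e-12 after 5 iterations
sag = a·(cosh(S/(2a)) − 1) = 102.015169·(cosh(0.969714) − 1) = 51.843127
T_max/T_min = cosh(S/(2a)) = 1.508190

a=102.015 sag=51.843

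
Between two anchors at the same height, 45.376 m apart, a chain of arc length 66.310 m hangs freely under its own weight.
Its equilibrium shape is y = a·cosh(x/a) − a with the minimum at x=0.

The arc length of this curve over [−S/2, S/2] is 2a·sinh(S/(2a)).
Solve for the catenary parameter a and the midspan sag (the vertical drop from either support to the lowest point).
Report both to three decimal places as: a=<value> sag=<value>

a=14.495 sag=21.690

seed: a₀ = √(S³/(24(L−S))) = √(45.376³/(24·20.934)) = 13.636647
iter 1: u=1.663752  f(a)=+3.096e+00  f'(a)=-4.009e+00  a ← 13.636647 − (+3.096e+00/-4.009e+00) = 14.408944
iter 2: u=1.574578  f(a)=+2.825e-01  f'(a)=-3.308e+00  a ← 14.408944 − (+2.825e-01/-3.308e+00) = 14.494342
iter 3: u=1.565300  f(a)=+2.873e-03  f'(a)=-3.241e+00  a ← 14.494342 − (+2.873e-03/-3.241e+00) = 14.495229
iter 4: u=1.565205  f(a)=+3.039e-07  f'(a)=-3.240e+00  a ← 14.495229 − (+3.039e-07/-3.240e+00) = 14.495229
iter 5: u=1.565205  f(a)=+2.842e-14  f'(a)=-3.240e+00  a ← 14.495229 − (+2.842e-14/-3.240e+00) = 14.495229
converged: |Δa| < 1e-12 after 5 iterations
sag = a·(cosh(S/(2a)) − 1) = 14.495229·(cosh(1.565205) − 1) = 21.689929
T_max/T_min = cosh(S/(2a)) = 2.496350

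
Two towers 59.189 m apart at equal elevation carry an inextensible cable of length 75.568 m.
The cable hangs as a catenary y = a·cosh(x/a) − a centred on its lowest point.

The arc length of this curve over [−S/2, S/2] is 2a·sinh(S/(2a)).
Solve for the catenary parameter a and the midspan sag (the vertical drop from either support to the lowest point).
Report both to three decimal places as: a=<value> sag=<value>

a=23.866 sag=20.824

seed: a₀ = √(S³/(24(L−S))) = √(59.189³/(24·16.379)) = 22.967419
iter 1: u=1.288543  f(a)=+1.415e+00  f'(a)=-1.678e+00  a ← 22.967419 − (+1.415e+00/-1.678e+00) = 23.810749
iter 2: u=1.242905  f(a)=+8.166e-02  f'(a)=-1.489e+00  a ← 23.810749 − (+8.166e-02/-1.489e+00) = 23.865587
iter 3: u=1.240049  f(a)=+3.089e-04  f'(a)=-1.478e+00  a ← 23.865587 − (+3.089e-04/-1.478e+00) = 23.865796
iter 4: u=1.240038  f(a)=+4.457e-09  f'(a)=-1.478e+00  a ← 23.865796 − (+4.457e-09/-1.478e+00) = 23.865796
iter 5: u=1.240038  f(a)=-1.421e-14  f'(a)=-1.478e+00  a ← 23.865796 − (-1.421e-14/-1.478e+00) = 23.865796
converged: |Δa| < 1e-12 after 5 iterations
sag = a·(cosh(S/(2a)) − 1) = 23.865796·(cosh(1.240038) − 1) = 20.824324
T_max/T_min = cosh(S/(2a)) = 1.872559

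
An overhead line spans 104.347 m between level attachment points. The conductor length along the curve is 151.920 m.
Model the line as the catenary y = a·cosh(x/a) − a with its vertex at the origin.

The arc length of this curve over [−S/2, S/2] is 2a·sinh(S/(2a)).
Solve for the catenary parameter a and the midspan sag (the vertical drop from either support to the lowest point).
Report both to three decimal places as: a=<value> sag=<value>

seed: a₀ = √(S³/(24(L−S))) = √(104.347³/(24·47.573)) = 31.545256
iter 1: u=1.653925  f(a)=+6.947e+00  f'(a)=-3.926e+00  a ← 31.545256 − (+6.947e+00/-3.926e+00) = 33.314720
iter 2: u=1.566080  f(a)=+6.274e-01  f'(a)=-3.246e+00  a ← 33.314720 − (+6.274e-01/-3.246e+00) = 33.507982
iter 3: u=1.557047  f(a)=+6.239e-03  f'(a)=-3.182e+00  a ← 33.507982 − (+6.239e-03/-3.182e+00) = 33.509942
iter 4: u=1.556956  f(a)=+6.304e-07  f'(a)=-3.181e+00  a ← 33.509942 − (+6.304e-07/-3.181e+00) = 33.509942
iter 5: u=1.556956  f(a)=+2.842e-14  f'(a)=-3.181e+00  a ← 33.509942 − (+2.842e-14/-3.181e+00) = 33.509942
converged: |Δa| < 1e-12 after 5 iterations
sag = a·(cosh(S/(2a)) − 1) = 33.509942·(cosh(1.556956) − 1) = 49.513174
T_max/T_min = cosh(S/(2a)) = 2.477567

a=33.510 sag=49.513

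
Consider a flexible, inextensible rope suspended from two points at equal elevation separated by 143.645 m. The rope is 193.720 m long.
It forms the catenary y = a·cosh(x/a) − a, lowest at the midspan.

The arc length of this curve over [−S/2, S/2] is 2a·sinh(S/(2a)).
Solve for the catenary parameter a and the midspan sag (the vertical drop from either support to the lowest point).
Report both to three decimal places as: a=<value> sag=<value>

a=52.074 sag=57.896

seed: a₀ = √(S³/(24(L−S))) = √(143.645³/(24·50.075)) = 49.661481
iter 1: u=1.446242  f(a)=+5.505e+00  f'(a)=-2.471e+00  a ← 49.661481 − (+5.505e+00/-2.471e+00) = 51.889289
iter 2: u=1.384149  f(a)=+3.921e-01  f'(a)=-2.131e+00  a ← 51.889289 − (+3.921e-01/-2.131e+00) = 52.073336
iter 3: u=1.379257  f(a)=+2.327e-03  f'(a)=-2.105e+00  a ← 52.073336 − (+2.327e-03/-2.105e+00) = 52.074441
iter 4: u=1.379227  f(a)=+8.299e-08  f'(a)=-2.105e+00  a ← 52.074441 − (+8.299e-08/-2.105e+00) = 52.074441
iter 5: u=1.379227  f(a)=+0.000e+00  f'(a)=-2.105e+00  a ← 52.074441 − (+0.000e+00/-2.105e+00) = 52.074441
converged: |Δa| < 1e-12 after 5 iterations
sag = a·(cosh(S/(2a)) − 1) = 52.074441·(cosh(1.379227) − 1) = 57.896496
T_max/T_min = cosh(S/(2a)) = 2.111803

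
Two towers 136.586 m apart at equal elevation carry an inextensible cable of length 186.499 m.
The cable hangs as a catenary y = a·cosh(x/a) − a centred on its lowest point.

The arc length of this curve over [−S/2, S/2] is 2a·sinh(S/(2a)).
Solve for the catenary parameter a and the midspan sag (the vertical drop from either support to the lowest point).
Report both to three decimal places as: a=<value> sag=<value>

seed: a₀ = √(S³/(24(L−S))) = √(136.586³/(24·49.913)) = 46.120799
iter 1: u=1.480742  f(a)=+5.766e+00  f'(a)=-2.678e+00  a ← 46.120799 − (+5.766e+00/-2.678e+00) = 48.274297
iter 2: u=1.414687  f(a)=+4.285e-01  f'(a)=-2.293e+00  a ← 48.274297 − (+4.285e-01/-2.293e+00) = 48.461137
iter 3: u=1.409232  f(a)=+2.786e-03  f'(a)=-2.264e+00  a ← 48.461137 − (+2.786e-03/-2.264e+00) = 48.462367
iter 4: u=1.409197  f(a)=+1.194e-07  f'(a)=-2.263e+00  a ← 48.462367 − (+1.194e-07/-2.263e+00) = 48.462367
iter 5: u=1.409197  f(a)=-5.684e-14  f'(a)=-2.263e+00  a ← 48.462367 − (-5.684e-14/-2.263e+00) = 48.462367
converged: |Δa| < 1e-12 after 5 iterations
sag = a·(cosh(S/(2a)) − 1) = 48.462367·(cosh(1.409197) − 1) = 56.628404
T_max/T_min = cosh(S/(2a)) = 2.168503

a=48.462 sag=56.628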